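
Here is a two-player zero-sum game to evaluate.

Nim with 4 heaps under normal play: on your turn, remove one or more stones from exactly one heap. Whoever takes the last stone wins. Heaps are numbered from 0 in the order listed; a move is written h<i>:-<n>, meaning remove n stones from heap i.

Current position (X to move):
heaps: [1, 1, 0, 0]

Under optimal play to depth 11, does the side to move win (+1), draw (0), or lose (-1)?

value((1,1,0,0), X) = -1

[(1,1,0,0)] X move#1: h0:-1:-1/(0,1,0,0)*, h1:-1:-1/(1,0,0,0)
[(0,1,0,0)] O move#2: h1:-1:+1/(0,0,0,0)*
[(0,0,0,0)] end (terminal -1, X#3); searched (1,1,0,0) to 11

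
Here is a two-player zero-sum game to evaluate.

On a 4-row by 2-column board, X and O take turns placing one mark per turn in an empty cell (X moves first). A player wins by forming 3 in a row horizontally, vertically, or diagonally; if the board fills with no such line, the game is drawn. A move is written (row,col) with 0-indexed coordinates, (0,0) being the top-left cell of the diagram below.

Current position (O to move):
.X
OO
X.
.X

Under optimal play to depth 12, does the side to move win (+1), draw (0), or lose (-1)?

value(.X/OO/X./.X, O) = 0

p1 O@[.X/OO/X./.X]: (0,0)[OX/OO/X./.X]+0* (2,1)[.X/OO/XO/.X]+0 (3,0)[.X/OO/X./OX]+0
p2 X@[OX/OO/X./.X]: (2,1)[OX/OO/XX/.X]+0* (3,0)[OX/OO/X./XX]+0
p3 O@[OX/OO/XX/.X]: (3,0)[OX/OO/XX/OX]+0*
p4 X@[OX/OO/XX/OX] terminal +0; root [.X/OO/X./.X] d12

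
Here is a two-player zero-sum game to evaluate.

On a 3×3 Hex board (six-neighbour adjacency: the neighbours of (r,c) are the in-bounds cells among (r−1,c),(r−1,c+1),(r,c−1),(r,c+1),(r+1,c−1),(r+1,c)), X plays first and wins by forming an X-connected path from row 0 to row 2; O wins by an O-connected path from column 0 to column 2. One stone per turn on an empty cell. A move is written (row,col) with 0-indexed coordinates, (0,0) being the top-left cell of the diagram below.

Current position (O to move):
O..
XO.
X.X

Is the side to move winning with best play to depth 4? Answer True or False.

O winning at [O../XO./X.X]: True

[O../XO./X.X] O move#1: (0,1):+1/OO./XO./X.X*, (0,2):-1/O.O/XO./X.X, (1,2):-1/O../XOO/X.X, (2,1):-1/O../XO./XOX
[OO./XO./X.X] X move#2: (0,2):-1/OOX/XO./X.X*, (1,2):-1/OO./XOX/X.X, (2,1):-1/OO./XO./XXX
[OOX/XO./X.X] O move#3: (1,2):+1/OOX/XOO/X.X*, (2,1):-1/OOX/XO./XOX
[OOX/XOO/X.X] end (terminal -1, X#4); searched O../XO./X.X to 4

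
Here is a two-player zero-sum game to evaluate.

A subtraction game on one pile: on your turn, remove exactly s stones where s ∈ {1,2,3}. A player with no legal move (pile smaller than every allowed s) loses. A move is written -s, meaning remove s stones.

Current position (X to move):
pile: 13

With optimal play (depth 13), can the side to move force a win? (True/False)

X winning at [13]: True

ply 1, X at 13 | -1=+1→12*; -2=-1→11; -3=-1→10
ply 2, O at 12 | -1=-1→11*; -2=-1→10; -3=-1→9
ply 3, X at 11 | -1=-1→10; -2=-1→9; -3=+1→8*
ply 4, O at 8 | -1=-1→7*; -2=-1→6; -3=-1→5
ply 5, X at 7 | -1=-1→6; -2=-1→5; -3=+1→4*
ply 6, O at 4 | -1=-1→3*; -2=-1→2; -3=-1→1
ply 7, X at 3 | -1=-1→2; -2=-1→1; -3=+1→0*
ply 8: 0 is terminal -1 (O); from 13 depth 13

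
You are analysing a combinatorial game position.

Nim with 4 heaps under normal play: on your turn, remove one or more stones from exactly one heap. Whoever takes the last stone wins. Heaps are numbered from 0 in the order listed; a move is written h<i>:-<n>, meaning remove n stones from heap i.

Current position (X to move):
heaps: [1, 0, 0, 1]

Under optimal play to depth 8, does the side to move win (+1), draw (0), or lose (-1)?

ply 1, X at (1,0,0,1) | h0:-1=-1→(0,0,0,1)*; h3:-1=-1→(1,0,0,0)
ply 2, O at (0,0,0,1) | h3:-1=+1→(0,0,0,0)*
ply 3: (0,0,0,0) is terminal -1 (X); from (1,0,0,1) depth 8

value((1,0,0,1), X) = -1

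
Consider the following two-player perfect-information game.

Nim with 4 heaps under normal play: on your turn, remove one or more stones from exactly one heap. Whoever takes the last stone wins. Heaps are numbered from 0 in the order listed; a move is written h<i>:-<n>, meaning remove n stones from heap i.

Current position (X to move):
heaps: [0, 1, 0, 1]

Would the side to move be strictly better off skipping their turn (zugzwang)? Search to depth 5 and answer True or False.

zugzwang((0,1,0,1), X) = True

ply 1, X at (0,1,0,1) | h1:-1=-1→(0,0,0,1)*; h3:-1=-1→(0,1,0,0)
ply 2, O at (0,0,0,1) | h3:-1=+1→(0,0,0,0)*
ply 3: (0,0,0,0) is terminal -1 (X); from (0,1,0,1) depth 5
if X skipped the turn, O would face:
~ ply 1, O at (0,1,0,1) | h1:-1=-1→(0,0,0,1)*; h3:-1=-1→(0,1,0,0)
~ ply 2, X at (0,0,0,1) | h3:-1=+1→(0,0,0,0)*
~ ply 3: (0,0,0,0) is terminal -1 (O); from (0,1,0,1) depth 5
compare (X): move=-1 vs pass=+1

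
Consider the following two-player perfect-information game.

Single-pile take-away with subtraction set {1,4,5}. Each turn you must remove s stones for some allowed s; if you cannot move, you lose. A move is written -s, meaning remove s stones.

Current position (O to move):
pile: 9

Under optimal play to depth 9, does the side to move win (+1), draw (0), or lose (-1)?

value(9, O) = +1

[9] O move#1: -1:+1/8*, -4:-1/5, -5:-1/4
[8] X move#2: -1:-1/7*, -4:-1/4, -5:-1/3
[7] O move#3: -1:-1/6, -4:-1/3, -5:+1/2*
[2] X move#4: -1:-1/1*
[1] O move#5: -1:+1/0*
[0] end (terminal -1, X#6); searched 9 to 9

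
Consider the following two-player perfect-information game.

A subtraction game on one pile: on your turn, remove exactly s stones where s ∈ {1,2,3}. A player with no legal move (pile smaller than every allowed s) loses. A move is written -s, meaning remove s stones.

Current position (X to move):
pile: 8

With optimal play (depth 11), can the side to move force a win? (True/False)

p1 X@[8]: -1[7]-1* -2[6]-1 -3[5]-1
p2 O@[7]: -1[6]-1 -2[5]-1 -3[4]+1*
p3 X@[4]: -1[3]-1* -2[2]-1 -3[1]-1
p4 O@[3]: -1[2]-1 -2[1]-1 -3[0]+1*
p5 X@[0] terminal -1; root [8] d11

X winning at [8]: False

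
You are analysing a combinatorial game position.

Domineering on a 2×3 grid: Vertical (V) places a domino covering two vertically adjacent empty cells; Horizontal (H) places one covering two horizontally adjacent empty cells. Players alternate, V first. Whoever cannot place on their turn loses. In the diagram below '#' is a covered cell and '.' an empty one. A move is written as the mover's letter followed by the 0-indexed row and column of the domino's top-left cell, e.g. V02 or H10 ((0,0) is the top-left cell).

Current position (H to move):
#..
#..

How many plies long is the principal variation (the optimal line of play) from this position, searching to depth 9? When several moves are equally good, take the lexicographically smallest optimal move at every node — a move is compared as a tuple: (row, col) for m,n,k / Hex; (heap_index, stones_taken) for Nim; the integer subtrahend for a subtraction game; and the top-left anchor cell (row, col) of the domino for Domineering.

p1 H@[#../#..]: H01[###/#..]+1* H11[#../###]+1
p2 V@[###/#..] terminal -1; root [#../#..] d9

PV length from [#../#..]: 1 ply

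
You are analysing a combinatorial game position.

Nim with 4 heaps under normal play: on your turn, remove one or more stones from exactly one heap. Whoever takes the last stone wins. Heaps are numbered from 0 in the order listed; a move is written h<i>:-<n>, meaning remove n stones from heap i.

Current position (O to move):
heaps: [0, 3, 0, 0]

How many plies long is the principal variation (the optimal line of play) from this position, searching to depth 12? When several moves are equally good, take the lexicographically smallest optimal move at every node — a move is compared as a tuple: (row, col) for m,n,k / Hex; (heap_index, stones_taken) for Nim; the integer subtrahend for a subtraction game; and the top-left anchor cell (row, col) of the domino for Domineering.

PV length from [(0,3,0,0)]: 1 ply

ply 1, O at (0,3,0,0) | h1:-1=-1→(0,2,0,0); h1:-2=-1→(0,1,0,0); h1:-3=+1→(0,0,0,0)*
ply 2: (0,0,0,0) is terminal -1 (X); from (0,3,0,0) depth 12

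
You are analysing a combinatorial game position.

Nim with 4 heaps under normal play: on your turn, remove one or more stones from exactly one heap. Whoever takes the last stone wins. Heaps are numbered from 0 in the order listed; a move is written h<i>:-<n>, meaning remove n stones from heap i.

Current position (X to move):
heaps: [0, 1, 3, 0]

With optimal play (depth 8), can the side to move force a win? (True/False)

ply 1, X at (0,1,3,0) | h1:-1=-1→(0,0,3,0); h2:-1=-1→(0,1,2,0); h2:-2=+1→(0,1,1,0)*; h2:-3=-1→(0,1,0,0)
ply 2, O at (0,1,1,0) | h1:-1=-1→(0,0,1,0)*; h2:-1=-1→(0,1,0,0)
ply 3, X at (0,0,1,0) | h2:-1=+1→(0,0,0,0)*
ply 4: (0,0,0,0) is terminal -1 (O); from (0,1,3,0) depth 8

X winning at [(0,1,3,0)]: True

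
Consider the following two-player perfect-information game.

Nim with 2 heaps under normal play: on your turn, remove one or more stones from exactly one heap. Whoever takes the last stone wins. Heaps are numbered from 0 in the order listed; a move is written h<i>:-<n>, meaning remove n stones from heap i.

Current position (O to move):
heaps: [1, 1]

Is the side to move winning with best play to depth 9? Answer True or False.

O winning at [(1,1)]: False

p1 O@[(1,1)]: h0:-1[(0,1)]-1* h1:-1[(1,0)]-1
p2 X@[(0,1)]: h1:-1[(0,0)]+1*
p3 O@[(0,0)] terminal -1; root [(1,1)] d9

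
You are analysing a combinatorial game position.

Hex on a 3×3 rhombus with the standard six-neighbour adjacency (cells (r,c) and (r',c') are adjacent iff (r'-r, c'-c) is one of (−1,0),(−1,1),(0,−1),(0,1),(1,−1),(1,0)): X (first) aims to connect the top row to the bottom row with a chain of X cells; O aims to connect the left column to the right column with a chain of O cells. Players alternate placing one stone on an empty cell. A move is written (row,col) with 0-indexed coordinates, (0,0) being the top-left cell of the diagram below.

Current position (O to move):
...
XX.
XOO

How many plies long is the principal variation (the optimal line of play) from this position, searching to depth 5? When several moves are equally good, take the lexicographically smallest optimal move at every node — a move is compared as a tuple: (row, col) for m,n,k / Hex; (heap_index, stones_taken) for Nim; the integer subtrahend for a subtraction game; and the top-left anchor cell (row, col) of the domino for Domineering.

PV length from [.../XX./XOO]: 2 plies

[.../XX./XOO] O move#1: (0,0):-1/O../XX./XOO*, (0,1):-1/.O./XX./XOO, (0,2):-1/..O/XX./XOO, (1,2):-1/.../XXO/XOO
[O../XX./XOO] X move#2: (0,1):+1/OX./XX./XOO*, (0,2):+1/O.X/XX./XOO, (1,2):+1/O../XXX/XOO
[OX./XX./XOO] end (terminal -1, O#3); searched .../XX./XOO to 5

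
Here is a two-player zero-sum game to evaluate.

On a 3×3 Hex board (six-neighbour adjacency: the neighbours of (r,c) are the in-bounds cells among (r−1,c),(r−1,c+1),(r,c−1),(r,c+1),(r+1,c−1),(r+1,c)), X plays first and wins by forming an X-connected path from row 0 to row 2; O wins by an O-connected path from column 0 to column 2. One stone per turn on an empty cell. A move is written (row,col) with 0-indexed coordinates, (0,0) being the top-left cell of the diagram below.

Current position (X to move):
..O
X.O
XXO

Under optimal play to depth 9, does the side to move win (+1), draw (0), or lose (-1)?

value(..O/X.O/XXO, X) = +1

p1 X@[..O/X.O/XXO]: (0,0)[X.O/X.O/XXO]+1* (0,1)[.XO/X.O/XXO]+1 (1,1)[..O/XXO/XXO]+1
p2 O@[X.O/X.O/XXO] terminal -1; root [..O/X.O/XXO] d9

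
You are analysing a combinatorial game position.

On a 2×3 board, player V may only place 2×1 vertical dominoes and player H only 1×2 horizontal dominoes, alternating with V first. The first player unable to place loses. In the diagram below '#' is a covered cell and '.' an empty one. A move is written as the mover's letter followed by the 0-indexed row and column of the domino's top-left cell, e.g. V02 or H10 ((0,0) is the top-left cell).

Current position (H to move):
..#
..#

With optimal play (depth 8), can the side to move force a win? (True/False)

ply 1, H at ..#/..# | H00=+1→###/..#*; H10=+1→..#/###
ply 2: ###/..# is terminal -1 (V); from ..#/..# depth 8

H winning at [..#/..#]: True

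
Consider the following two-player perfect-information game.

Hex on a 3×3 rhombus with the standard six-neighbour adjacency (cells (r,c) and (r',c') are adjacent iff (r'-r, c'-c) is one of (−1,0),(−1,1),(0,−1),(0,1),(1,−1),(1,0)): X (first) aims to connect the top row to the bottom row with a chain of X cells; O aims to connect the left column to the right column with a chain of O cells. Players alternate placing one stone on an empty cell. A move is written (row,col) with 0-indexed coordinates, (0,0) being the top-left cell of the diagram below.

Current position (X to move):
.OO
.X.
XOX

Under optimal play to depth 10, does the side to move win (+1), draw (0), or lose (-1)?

[.OO/.X./XOX] X move#1: (0,0):-1/XOO/.X./XOX*, (1,0):-1/.OO/XX./XOX, (1,2):-1/.OO/.XX/XOX
[XOO/.X./XOX] O move#2: (1,0):+1/XOO/OX./XOX*, (1,2):-1/XOO/.XO/XOX
[XOO/OX./XOX] end (terminal -1, X#3); searched .OO/.X./XOX to 10

value(.OO/.X./XOX, X) = -1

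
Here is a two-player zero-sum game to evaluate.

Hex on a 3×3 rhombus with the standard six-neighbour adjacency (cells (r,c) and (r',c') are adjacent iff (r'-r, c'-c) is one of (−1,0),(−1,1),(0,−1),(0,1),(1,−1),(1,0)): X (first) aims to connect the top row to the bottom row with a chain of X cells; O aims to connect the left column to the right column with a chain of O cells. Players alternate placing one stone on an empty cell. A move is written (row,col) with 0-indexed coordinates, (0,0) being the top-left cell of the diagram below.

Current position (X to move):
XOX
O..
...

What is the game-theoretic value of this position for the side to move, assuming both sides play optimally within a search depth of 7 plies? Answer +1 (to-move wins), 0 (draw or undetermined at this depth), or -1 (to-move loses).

ply 1, X at XOX/O../... | (1,1)=+1→XOX/OX./...*; (1,2)=+1→XOX/O.X/...; (2,0)=+1→XOX/O../X..; (2,1)=+1→XOX/O../.X.; (2,2)=+1→XOX/O../..X
ply 2, O at XOX/OX./... | (1,2)=-1→XOX/OXO/...*; (2,0)=-1→XOX/OX./O..; (2,1)=-1→XOX/OX./.O.; (2,2)=-1→XOX/OX./..O
ply 3, X at XOX/OXO/... | (2,0)=+1→XOX/OXO/X..*; (2,1)=+1→XOX/OXO/.X.; (2,2)=+1→XOX/OXO/..X
ply 4: XOX/OXO/X.. is terminal -1 (O); from XOX/O../... depth 7

value(XOX/O../..., X) = +1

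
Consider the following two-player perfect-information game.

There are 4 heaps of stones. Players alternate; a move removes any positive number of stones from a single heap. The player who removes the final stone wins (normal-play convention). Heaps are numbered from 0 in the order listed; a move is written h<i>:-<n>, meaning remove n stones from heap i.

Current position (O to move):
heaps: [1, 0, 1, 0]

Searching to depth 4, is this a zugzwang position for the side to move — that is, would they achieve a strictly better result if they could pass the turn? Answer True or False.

p1 O@[(1,0,1,0)]: h0:-1[(0,0,1,0)]-1* h2:-1[(1,0,0,0)]-1
p2 X@[(0,0,1,0)]: h2:-1[(0,0,0,0)]+1*
p3 O@[(0,0,0,0)] terminal -1; root [(1,0,1,0)] d4
suppose O passes — search the same position with X to move:
pass> p1 X@[(1,0,1,0)]: h0:-1[(0,0,1,0)]-1* h2:-1[(1,0,0,0)]-1
pass> p2 O@[(0,0,1,0)]: h2:-1[(0,0,0,0)]+1*
pass> p3 X@[(0,0,0,0)] terminal -1; root [(1,0,1,0)] d4
for O: play -1, pass +1

zugzwang((1,0,1,0), O) = True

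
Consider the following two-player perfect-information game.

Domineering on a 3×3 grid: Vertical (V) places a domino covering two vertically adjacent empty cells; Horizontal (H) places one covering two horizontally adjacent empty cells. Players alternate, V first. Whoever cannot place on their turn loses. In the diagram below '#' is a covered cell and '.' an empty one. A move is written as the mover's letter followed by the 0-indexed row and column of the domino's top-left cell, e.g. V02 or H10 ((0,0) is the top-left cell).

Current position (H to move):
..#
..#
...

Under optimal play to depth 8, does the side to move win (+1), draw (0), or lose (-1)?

value(..#/..#/..., H) = +1

[..#/..#/...] H move#1: H00:-1/###/..#/..., H10:+1/..#/###/...*, H20:-1/..#/..#/##., H21:-1/..#/..#/.##
[..#/###/...] end (terminal -1, V#2); searched ..#/..#/... to 8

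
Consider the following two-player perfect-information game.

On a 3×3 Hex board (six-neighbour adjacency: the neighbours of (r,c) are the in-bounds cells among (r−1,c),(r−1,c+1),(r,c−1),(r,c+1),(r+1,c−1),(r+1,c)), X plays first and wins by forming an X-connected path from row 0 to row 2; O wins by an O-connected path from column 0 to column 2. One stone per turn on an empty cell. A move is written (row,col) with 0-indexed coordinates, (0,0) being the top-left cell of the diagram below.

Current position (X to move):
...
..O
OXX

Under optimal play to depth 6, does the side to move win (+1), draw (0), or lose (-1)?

value(.../..O/OXX, X) = +1

ply 1, X at .../..O/OXX | (0,0)=-1→X../..O/OXX; (0,1)=-1→.X./..O/OXX; (0,2)=-1→..X/..O/OXX; (1,0)=-1→.../X.O/OXX; (1,1)=+1→.../.XO/OXX*
ply 2, O at .../.XO/OXX | (0,0)=-1→O../.XO/OXX*; (0,1)=-1→.O./.XO/OXX; (0,2)=-1→..O/.XO/OXX; (1,0)=-1→.../OXO/OXX
ply 3, X at O../.XO/OXX | (0,1)=+1→OX./.XO/OXX*; (0,2)=+1→O.X/.XO/OXX; (1,0)=+1→O../XXO/OXX
ply 4: OX./.XO/OXX is terminal -1 (O); from .../..O/OXX depth 6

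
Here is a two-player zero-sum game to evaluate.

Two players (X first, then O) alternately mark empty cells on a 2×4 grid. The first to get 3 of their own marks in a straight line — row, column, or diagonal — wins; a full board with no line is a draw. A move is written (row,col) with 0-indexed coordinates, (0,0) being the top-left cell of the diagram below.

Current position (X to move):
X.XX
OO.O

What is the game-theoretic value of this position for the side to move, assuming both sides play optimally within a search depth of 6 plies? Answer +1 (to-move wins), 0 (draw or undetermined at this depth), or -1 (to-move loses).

value(X.XX/OO.O, X) = +1

ply 1, X at X.XX/OO.O | (0,1)=+1→XXXX/OO.O*; (1,2)=+0→X.XX/OOXO
ply 2: XXXX/OO.O is terminal -1 (O); from X.XX/OO.O depth 6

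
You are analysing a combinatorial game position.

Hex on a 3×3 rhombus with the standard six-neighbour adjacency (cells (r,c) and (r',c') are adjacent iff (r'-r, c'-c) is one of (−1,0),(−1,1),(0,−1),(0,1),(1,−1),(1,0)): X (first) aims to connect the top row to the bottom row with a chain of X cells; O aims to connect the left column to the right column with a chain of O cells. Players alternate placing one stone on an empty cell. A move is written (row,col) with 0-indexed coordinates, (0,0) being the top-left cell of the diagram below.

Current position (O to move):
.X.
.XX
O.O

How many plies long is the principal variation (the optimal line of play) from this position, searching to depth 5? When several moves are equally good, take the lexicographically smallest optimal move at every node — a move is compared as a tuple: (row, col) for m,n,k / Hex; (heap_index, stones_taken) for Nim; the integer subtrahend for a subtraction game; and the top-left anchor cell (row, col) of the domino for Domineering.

[.X./.XX/O.O] O move#1: (0,0):-1/OX./.XX/O.O, (0,2):-1/.XO/.XX/O.O, (1,0):-1/.X./OXX/O.O, (2,1):+1/.X./.XX/OOO*
[.X./.XX/OOO] end (terminal -1, X#2); searched .X./.XX/O.O to 5

PV length from [.X./.XX/O.O]: 1 ply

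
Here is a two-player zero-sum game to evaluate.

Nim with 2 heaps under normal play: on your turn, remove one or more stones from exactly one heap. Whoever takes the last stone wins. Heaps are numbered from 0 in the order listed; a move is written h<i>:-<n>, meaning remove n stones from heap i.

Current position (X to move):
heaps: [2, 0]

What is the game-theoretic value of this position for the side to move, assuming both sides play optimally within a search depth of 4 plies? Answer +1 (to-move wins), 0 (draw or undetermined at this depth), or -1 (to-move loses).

[(2,0)] X move#1: h0:-1:-1/(1,0), h0:-2:+1/(0,0)*
[(0,0)] end (terminal -1, O#2); searched (2,0) to 4

value((2,0), X) = +1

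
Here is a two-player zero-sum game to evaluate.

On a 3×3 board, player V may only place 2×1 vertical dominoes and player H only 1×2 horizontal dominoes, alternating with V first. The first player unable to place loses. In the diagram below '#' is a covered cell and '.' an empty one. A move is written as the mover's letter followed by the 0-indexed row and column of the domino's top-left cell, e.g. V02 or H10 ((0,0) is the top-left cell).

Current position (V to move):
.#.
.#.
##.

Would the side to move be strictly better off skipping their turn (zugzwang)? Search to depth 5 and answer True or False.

zugzwang(.#./.#./##., V) = False

p1 V@[.#./.#./##.]: V00[##./##./##.]+1* V02[.##/.##/##.]+1 V12[.#./.##/###]+1
p2 H@[##./##./##.] terminal -1; root [.#./.#./##.] d5
suppose V passes — search the same position with H to move:
pass> p1 H@[.#./.#./##.] terminal -1; root [.#./.#./##.] d5
for V: play +1, pass +1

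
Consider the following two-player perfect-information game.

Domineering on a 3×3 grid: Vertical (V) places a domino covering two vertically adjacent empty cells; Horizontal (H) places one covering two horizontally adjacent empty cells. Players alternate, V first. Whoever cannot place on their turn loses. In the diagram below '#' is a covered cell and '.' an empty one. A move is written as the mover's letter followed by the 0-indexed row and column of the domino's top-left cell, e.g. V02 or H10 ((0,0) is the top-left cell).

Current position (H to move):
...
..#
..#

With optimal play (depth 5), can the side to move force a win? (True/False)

H winning at [.../..#/..#]: True

ply 1, H at .../..#/..# | H00=-1→##./..#/..#; H01=-1→.##/..#/..#; H10=+1→.../###/..#*; H20=-1→.../..#/###
ply 2: .../###/..# is terminal -1 (V); from .../..#/..# depth 5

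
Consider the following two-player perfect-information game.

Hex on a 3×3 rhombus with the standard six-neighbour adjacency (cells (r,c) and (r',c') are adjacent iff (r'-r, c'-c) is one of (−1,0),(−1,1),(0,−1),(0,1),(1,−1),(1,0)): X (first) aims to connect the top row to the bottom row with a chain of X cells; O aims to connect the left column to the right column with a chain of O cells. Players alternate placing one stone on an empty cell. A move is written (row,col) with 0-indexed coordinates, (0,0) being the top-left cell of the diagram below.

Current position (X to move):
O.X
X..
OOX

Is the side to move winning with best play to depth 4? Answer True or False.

p1 X@[O.X/X../OOX]: (0,1)[OXX/X../OOX]-1 (1,1)[O.X/XX./OOX]-1 (1,2)[O.X/X.X/OOX]+1*
p2 O@[O.X/X.X/OOX] terminal -1; root [O.X/X../OOX] d4

X winning at [O.X/X../OOX]: True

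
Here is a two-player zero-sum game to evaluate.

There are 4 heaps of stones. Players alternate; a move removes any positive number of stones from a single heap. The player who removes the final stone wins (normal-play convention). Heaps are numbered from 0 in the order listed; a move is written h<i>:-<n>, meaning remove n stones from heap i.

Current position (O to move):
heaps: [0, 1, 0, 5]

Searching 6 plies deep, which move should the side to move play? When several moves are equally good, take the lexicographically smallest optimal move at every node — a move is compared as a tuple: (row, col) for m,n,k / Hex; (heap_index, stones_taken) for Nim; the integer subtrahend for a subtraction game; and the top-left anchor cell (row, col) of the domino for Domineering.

O's best at [(0,1,0,5)]: h3:-4

p1 O@[(0,1,0,5)]: h1:-1[(0,0,0,5)]-1 h3:-1[(0,1,0,4)]-1 h3:-2[(0,1,0,3)]-1 h3:-3[(0,1,0,2)]-1 h3:-4[(0,1,0,1)]+1* h3:-5[(0,1,0,0)]-1
p2 X@[(0,1,0,1)]: h1:-1[(0,0,0,1)]-1* h3:-1[(0,1,0,0)]-1
p3 O@[(0,0,0,1)]: h3:-1[(0,0,0,0)]+1*
p4 X@[(0,0,0,0)] terminal -1; root [(0,1,0,5)] d6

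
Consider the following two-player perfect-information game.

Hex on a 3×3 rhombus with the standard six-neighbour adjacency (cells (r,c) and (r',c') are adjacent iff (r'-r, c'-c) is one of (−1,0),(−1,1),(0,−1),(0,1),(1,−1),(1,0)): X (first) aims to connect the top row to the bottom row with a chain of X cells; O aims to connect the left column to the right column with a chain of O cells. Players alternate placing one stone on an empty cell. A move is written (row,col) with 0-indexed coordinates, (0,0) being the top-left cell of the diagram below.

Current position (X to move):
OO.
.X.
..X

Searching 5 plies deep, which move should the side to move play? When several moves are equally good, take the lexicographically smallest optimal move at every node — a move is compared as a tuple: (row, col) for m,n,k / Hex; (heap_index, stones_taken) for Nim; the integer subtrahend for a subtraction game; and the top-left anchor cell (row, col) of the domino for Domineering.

[OO./.X./..X] X move#1: (0,2):+1/OOX/.X./..X*, (1,0):-1/OO./XX./..X, (1,2):-1/OO./.XX/..X, (2,0):-1/OO./.X./X.X, (2,1):-1/OO./.X./.XX
[OOX/.X./..X] O move#2: (1,0):-1/OOX/OX./..X*, (1,2):-1/OOX/.XO/..X, (2,0):-1/OOX/.X./O.X, (2,1):-1/OOX/.X./.OX
[OOX/OX./..X] X move#3: (1,2):+1/OOX/OXX/..X*, (2,0):+1/OOX/OX./X.X, (2,1):+1/OOX/OX./.XX
[OOX/OXX/..X] end (terminal -1, O#4); searched OO./.X./..X to 5

X's best at [OO./.X./..X]: (0,2)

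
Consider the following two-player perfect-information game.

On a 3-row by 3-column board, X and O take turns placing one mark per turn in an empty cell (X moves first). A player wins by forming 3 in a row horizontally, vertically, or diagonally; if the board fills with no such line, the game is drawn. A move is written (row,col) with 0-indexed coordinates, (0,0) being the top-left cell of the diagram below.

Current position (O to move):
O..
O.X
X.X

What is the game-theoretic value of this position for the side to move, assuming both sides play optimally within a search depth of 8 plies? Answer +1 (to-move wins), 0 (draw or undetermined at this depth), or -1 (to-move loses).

value(O../O.X/X.X, O) = -1

[O../O.X/X.X] O move#1: (0,1):-1/OO./O.X/X.X*, (0,2):-1/O.O/O.X/X.X, (1,1):-1/O../OOX/X.X, (2,1):-1/O../O.X/XOX
[OO./O.X/X.X] X move#2: (0,2):+1/OOX/O.X/X.X*, (1,1):-1/OO./OXX/X.X, (2,1):+1/OO./O.X/XXX
[OOX/O.X/X.X] end (terminal -1, O#3); searched O../O.X/X.X to 8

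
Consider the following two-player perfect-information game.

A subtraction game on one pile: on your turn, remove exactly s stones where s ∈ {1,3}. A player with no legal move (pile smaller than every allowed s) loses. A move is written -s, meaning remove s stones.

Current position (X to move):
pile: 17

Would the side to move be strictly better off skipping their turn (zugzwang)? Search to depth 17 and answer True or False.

ply 1, X at 17 | -1=+1→16*; -3=+1→14
ply 2, O at 16 | -1=-1→15*; -3=-1→13
ply 3, X at 15 | -1=+1→14*; -3=+1→12
ply 4, O at 14 | -1=-1→13*; -3=-1→11
ply 5, X at 13 | -1=+1→12*; -3=+1→10
ply 6, O at 12 | -1=-1→11*; -3=-1→9
ply 7, X at 11 | -1=+1→10*; -3=+1→8
ply 8, O at 10 | -1=-1→9*; -3=-1→7
ply 9, X at 9 | -1=+1→8*; -3=+1→6
ply 10, O at 8 | -1=-1→7*; -3=-1→5
ply 11, X at 7 | -1=+1→6*; -3=+1→4
ply 12, O at 6 | -1=-1→5*; -3=-1→3
ply 13, X at 5 | -1=+1→4*; -3=+1→2
ply 14, O at 4 | -1=-1→3*; -3=-1→1
ply 15, X at 3 | -1=+1→2*; -3=+1→0
ply 16, O at 2 | -1=-1→1*
ply 17, X at 1 | -1=+1→0*
ply 18: 0 is terminal -1 (O); from 17 depth 17
pass branch (O moves first from the same position):
  | ply 1, O at 17 | -1=+1→16*; -3=+1→14
  | ply 2, X at 16 | -1=-1→15*; -3=-1→13
  | ply 3, O at 15 | -1=+1→14*; -3=+1→12
  | ply 4, X at 14 | -1=-1→13*; -3=-1→11
  | ply 5, O at 13 | -1=+1→12*; -3=+1→10
  | ply 6, X at 12 | -1=-1→11*; -3=-1→9
  | ply 7, O at 11 | -1=+1→10*; -3=+1→8
  | ply 8, X at 10 | -1=-1→9*; -3=-1→7
  | ply 9, O at 9 | -1=+1→8*; -3=+1→6
  | ply 10, X at 8 | -1=-1→7*; -3=-1→5
  | ply 11, O at 7 | -1=+1→6*; -3=+1→4
  | ply 12, X at 6 | -1=-1→5*; -3=-1→3
  | ply 13, O at 5 | -1=+1→4*; -3=+1→2
  | ply 14, X at 4 | -1=-1→3*; -3=-1→1
  | ply 15, O at 3 | -1=+1→2*; -3=+1→0
  | ply 16, X at 2 | -1=-1→1*
  | ply 17, O at 1 | -1=+1→0*
  | ply 18: 0 is terminal -1 (X); from 17 depth 17
X moving scores +1; X passing scores -1

zugzwang(17, X) = False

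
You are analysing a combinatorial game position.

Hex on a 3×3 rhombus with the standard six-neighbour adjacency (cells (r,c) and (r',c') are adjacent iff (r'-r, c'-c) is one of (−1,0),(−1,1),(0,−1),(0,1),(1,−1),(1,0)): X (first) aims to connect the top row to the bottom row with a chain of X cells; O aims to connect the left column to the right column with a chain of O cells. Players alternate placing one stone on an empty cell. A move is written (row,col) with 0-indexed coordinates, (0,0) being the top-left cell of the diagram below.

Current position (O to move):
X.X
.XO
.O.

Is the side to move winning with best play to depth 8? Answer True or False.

O winning at [X.X/.XO/.O.]: True

p1 O@[X.X/.XO/.O.]: (0,1)[XOX/.XO/.O.]-1 (1,0)[X.X/OXO/.O.]-1 (2,0)[X.X/.XO/OO.]+1* (2,2)[X.X/.XO/.OO]-1
p2 X@[X.X/.XO/OO.] terminal -1; root [X.X/.XO/.O.] d8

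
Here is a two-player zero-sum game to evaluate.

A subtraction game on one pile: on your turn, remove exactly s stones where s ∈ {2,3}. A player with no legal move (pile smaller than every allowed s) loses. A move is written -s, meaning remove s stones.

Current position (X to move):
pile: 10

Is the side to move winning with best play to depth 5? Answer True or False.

X winning at [10]: False

[10] X move#1: -2:-1/8*, -3:-1/7
[8] O move#2: -2:+1/6*, -3:+1/5
[6] X move#3: -2:-1/4*, -3:-1/3
[4] O move#4: -2:-1/2, -3:+1/1*
[1] end (terminal -1, X#5); searched 10 to 5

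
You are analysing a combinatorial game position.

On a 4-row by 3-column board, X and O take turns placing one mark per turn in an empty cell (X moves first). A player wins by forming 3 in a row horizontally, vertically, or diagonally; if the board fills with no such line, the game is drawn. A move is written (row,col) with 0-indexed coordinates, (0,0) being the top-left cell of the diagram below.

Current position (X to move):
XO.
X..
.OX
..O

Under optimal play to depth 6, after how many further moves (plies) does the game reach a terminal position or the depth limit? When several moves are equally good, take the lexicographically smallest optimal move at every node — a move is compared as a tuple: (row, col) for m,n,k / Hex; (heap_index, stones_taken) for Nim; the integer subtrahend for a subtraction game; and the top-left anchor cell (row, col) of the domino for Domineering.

ply 1, X at XO./X../.OX/..O | (0,2)=-1→XOX/X../.OX/..O; (1,1)=+1→XO./XX./.OX/..O*; (1,2)=-1→XO./X.X/.OX/..O; (2,0)=+1→XO./X../XOX/..O; (3,0)=-1→XO./X../.OX/X.O; (3,1)=-1→XO./X../.OX/.XO
ply 2: XO./XX./.OX/..O is terminal -1 (O); from XO./X../.OX/..O depth 6

PV length from [XO./X../.OX/..O]: 1 ply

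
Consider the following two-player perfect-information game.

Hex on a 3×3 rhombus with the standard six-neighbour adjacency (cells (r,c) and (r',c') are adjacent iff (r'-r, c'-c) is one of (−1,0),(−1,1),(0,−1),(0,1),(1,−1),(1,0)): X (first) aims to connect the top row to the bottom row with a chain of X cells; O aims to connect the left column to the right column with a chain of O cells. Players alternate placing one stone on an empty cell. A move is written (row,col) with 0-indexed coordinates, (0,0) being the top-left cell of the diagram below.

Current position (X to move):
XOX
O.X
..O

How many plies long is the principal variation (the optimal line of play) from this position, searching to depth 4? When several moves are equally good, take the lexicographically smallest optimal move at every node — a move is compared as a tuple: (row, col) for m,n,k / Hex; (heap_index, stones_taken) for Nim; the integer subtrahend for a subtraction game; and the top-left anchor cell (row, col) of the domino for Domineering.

PV length from [XOX/O.X/..O]: 3 plies

[XOX/O.X/..O] X move#1: (1,1):+1/XOX/OXX/..O*, (2,0):+1/XOX/O.X/X.O, (2,1):+1/XOX/O.X/.XO
[XOX/OXX/..O] O move#2: (2,0):-1/XOX/OXX/O.O*, (2,1):-1/XOX/OXX/.OO
[XOX/OXX/O.O] X move#3: (2,1):+1/XOX/OXX/OXO*
[XOX/OXX/OXO] end (terminal -1, O#4); searched XOX/O.X/..O to 4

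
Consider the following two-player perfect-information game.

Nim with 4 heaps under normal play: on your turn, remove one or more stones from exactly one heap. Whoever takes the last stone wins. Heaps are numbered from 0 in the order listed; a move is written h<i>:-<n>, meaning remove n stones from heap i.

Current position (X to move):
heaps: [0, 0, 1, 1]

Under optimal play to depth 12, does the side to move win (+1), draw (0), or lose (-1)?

value((0,0,1,1), X) = -1

[(0,0,1,1)] X move#1: h2:-1:-1/(0,0,0,1)*, h3:-1:-1/(0,0,1,0)
[(0,0,0,1)] O move#2: h3:-1:+1/(0,0,0,0)*
[(0,0,0,0)] end (terminal -1, X#3); searched (0,0,1,1) to 12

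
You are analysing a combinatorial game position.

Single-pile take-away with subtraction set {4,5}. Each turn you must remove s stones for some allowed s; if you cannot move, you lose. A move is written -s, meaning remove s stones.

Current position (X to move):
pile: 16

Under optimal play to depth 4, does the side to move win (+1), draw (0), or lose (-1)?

value(16, X) = +1

[16] X move#1: -4:+1/12*, -5:+1/11
[12] O move#2: -4:-1/8*, -5:-1/7
[8] X move#3: -4:-1/4, -5:+1/3*
[3] end (terminal -1, O#4); searched 16 to 4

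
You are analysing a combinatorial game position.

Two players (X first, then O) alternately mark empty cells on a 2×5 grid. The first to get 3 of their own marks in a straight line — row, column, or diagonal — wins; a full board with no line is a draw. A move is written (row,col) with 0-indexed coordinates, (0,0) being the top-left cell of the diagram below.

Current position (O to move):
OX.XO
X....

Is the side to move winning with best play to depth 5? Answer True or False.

O winning at [OX.XO/X....]: False

p1 O@[OX.XO/X....]: (0,2)[OXOXO/X....]+0* (1,1)[OX.XO/XO...]-1 (1,2)[OX.XO/X.O..]-1 (1,3)[OX.XO/X..O.]-1 (1,4)[OX.XO/X...O]-1
p2 X@[OXOXO/X....]: (1,1)[OXOXO/XX...]+0* (1,2)[OXOXO/X.X..]+0 (1,3)[OXOXO/X..X.]+0 (1,4)[OXOXO/X...X]+0
p3 O@[OXOXO/XX...]: (1,2)[OXOXO/XXO..]+0* (1,3)[OXOXO/XX.O.]-1 (1,4)[OXOXO/XX..O]-1
p4 X@[OXOXO/XXO..]: (1,3)[OXOXO/XXOX.]+0* (1,4)[OXOXO/XXO.X]+0
p5 O@[OXOXO/XXOX.]: (1,4)[OXOXO/XXOXO]+0*
p6 X@[OXOXO/XXOXO] terminal +0; root [OX.XO/X....] d5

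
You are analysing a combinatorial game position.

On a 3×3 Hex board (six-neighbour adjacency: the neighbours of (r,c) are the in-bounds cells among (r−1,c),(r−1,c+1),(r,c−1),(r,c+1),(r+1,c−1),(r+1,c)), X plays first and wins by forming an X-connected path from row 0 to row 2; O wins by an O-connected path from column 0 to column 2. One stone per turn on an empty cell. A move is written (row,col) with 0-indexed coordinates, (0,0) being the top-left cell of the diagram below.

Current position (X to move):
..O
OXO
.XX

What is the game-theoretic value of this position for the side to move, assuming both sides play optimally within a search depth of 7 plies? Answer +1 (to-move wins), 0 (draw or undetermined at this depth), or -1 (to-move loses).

ply 1, X at ..O/OXO/.XX | (0,0)=-1→X.O/OXO/.XX; (0,1)=+1→.XO/OXO/.XX*; (2,0)=-1→..O/OXO/XXX
ply 2: .XO/OXO/.XX is terminal -1 (O); from ..O/OXO/.XX depth 7

value(..O/OXO/.XX, X) = +1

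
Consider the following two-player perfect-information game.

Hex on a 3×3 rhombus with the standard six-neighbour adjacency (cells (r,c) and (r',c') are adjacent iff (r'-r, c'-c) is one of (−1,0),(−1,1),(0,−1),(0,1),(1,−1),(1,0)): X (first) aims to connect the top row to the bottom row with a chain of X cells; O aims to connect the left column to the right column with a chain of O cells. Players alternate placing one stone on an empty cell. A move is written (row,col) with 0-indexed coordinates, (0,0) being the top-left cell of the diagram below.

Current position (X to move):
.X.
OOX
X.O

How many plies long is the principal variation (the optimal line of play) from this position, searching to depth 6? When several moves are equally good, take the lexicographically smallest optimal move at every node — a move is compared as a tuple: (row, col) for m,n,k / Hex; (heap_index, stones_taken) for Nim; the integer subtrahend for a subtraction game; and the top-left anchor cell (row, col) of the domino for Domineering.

[.X./OOX/X.O] X move#1: (0,0):-1/XX./OOX/X.O*, (0,2):-1/.XX/OOX/X.O, (2,1):-1/.X./OOX/XXO
[XX./OOX/X.O] O move#2: (0,2):+1/XXO/OOX/X.O*, (2,1):+1/XX./OOX/XOO
[XXO/OOX/X.O] end (terminal -1, X#3); searched .X./OOX/X.O to 6

PV length from [.X./OOX/X.O]: 2 plies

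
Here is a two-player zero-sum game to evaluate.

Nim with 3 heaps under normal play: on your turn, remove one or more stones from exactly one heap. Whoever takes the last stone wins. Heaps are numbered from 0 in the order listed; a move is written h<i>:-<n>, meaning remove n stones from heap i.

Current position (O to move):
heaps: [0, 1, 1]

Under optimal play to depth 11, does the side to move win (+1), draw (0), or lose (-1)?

value((0,1,1), O) = -1

[(0,1,1)] O move#1: h1:-1:-1/(0,0,1)*, h2:-1:-1/(0,1,0)
[(0,0,1)] X move#2: h2:-1:+1/(0,0,0)*
[(0,0,0)] end (terminal -1, O#3); searched (0,1,1) to 11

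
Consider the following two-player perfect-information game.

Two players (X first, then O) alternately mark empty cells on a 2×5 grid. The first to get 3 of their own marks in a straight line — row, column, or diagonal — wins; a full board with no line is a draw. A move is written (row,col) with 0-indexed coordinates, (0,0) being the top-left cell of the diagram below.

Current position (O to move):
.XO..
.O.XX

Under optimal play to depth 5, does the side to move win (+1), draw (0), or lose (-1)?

value(.XO../.O.XX, O) = 0

ply 1, O at .XO../.O.XX | (0,0)=-1→OXO../.O.XX; (0,3)=-1→.XOO./.O.XX; (0,4)=-1→.XO.O/.O.XX; (1,0)=-1→.XO../OO.XX; (1,2)=+0→.XO../.OOXX*
ply 2, X at .XO../.OOXX | (0,0)=-1→XXO../.OOXX; (0,3)=-1→.XOX./.OOXX; (0,4)=-1→.XO.X/.OOXX; (1,0)=+0→.XO../XOOXX*
ply 3, O at .XO../XOOXX | (0,0)=+0→OXO../XOOXX*; (0,3)=+0→.XOO./XOOXX; (0,4)=+0→.XO.O/XOOXX
ply 4, X at OXO../XOOXX | (0,3)=+0→OXOX./XOOXX*; (0,4)=+0→OXO.X/XOOXX
ply 5, O at OXOX./XOOXX | (0,4)=+0→OXOXO/XOOXX*
ply 6: OXOXO/XOOXX is terminal +0 (X); from .XO../.O.XX depth 5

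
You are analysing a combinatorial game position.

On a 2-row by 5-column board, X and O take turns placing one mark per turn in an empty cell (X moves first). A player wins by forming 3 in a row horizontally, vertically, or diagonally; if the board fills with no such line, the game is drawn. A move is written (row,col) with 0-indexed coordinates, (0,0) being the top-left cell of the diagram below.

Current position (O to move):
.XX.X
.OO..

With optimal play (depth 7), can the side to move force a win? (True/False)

O winning at [.XX.X/.OO..]: True

p1 O@[.XX.X/.OO..]: (0,0)[OXX.X/.OO..]-1 (0,3)[.XXOX/.OO..]-1 (1,0)[.XX.X/OOO..]+1* (1,3)[.XX.X/.OOO.]+1 (1,4)[.XX.X/.OO.O]-1
p2 X@[.XX.X/OOO..] terminal -1; root [.XX.X/.OO..] d7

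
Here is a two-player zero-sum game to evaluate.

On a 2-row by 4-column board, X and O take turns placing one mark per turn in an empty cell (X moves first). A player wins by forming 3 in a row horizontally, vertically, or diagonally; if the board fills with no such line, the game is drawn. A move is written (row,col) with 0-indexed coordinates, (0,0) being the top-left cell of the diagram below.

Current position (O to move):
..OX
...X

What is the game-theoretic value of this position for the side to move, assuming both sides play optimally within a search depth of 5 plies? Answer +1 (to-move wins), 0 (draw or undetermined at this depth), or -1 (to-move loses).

value(..OX/...X, O) = 0

p1 O@[..OX/...X]: (0,0)[O.OX/...X]+0* (0,1)[.OOX/...X]+0 (1,0)[..OX/O..X]+0 (1,1)[..OX/.O.X]+0 (1,2)[..OX/..OX]+0
p2 X@[O.OX/...X]: (0,1)[OXOX/...X]+0* (1,0)[O.OX/X..X]-1 (1,1)[O.OX/.X.X]-1 (1,2)[O.OX/..XX]-1
p3 O@[OXOX/...X]: (1,0)[OXOX/O..X]+0* (1,1)[OXOX/.O.X]+0 (1,2)[OXOX/..OX]+0
p4 X@[OXOX/O..X]: (1,1)[OXOX/OX.X]+0* (1,2)[OXOX/O.XX]+0
p5 O@[OXOX/OX.X]: (1,2)[OXOX/OXOX]+0*
p6 X@[OXOX/OXOX] terminal +0; root [..OX/...X] d5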